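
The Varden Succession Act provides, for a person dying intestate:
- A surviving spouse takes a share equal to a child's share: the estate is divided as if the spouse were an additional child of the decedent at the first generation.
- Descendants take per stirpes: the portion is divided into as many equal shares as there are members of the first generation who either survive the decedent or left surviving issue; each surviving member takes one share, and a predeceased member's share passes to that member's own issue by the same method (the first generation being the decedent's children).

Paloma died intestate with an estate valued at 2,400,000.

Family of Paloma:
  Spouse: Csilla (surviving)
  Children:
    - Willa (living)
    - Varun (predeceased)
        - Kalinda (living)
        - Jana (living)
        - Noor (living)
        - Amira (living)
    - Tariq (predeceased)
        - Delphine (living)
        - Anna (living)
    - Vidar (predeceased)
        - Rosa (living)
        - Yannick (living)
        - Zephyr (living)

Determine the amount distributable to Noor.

The spouse counts as an additional share at the children's level, so there are 5 primary shares of 480,000. Csilla takes one such share (480,000).
The children's combined portion (1,920,000) is divided into 4 shares of 480,000: Willa takes 480,000; Varun's 480,000 share passes to Varun's issue; Tariq's 480,000 share passes to Tariq's issue; Vidar's 480,000 share passes to Vidar's issue.
Varun's share (480,000) is divided into 4 shares of 120,000: Kalinda, Jana, Noor, and Amira each take 120,000.
Tariq's share (480,000) is divided into 2 shares of 240,000: Delphine and Anna each take 240,000.
Vidar's share (480,000) is divided into 3 shares of 160,000: Rosa, Yannick, and Zephyr each take 160,000.

Noor receives 120,000.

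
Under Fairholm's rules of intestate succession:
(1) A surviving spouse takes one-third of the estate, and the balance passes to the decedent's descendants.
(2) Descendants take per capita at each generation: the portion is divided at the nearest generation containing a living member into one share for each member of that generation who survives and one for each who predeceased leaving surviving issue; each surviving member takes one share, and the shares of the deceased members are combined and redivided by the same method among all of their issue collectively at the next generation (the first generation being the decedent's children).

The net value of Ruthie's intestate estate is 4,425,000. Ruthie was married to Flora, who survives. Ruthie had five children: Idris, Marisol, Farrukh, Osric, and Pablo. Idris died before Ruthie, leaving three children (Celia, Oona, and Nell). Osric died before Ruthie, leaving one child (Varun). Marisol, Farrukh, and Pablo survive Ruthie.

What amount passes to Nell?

Nell receives 295,000.

Flora takes one-third of 4,425,000 = 1,475,000. The remaining 2,950,000 passes to the descendants.
The descendants' portion (2,950,000) is divided at the children's generation into 5 shares of 590,000. Marisol, Farrukh, and Pablo each take 590,000. The 2 shares of the deceased (Idris and Osric) are combined into a pool of 1,180,000.
That pool (1,180,000) is divided at the grandchildren's generation equally among Celia, Oona, Nell, and Varun: 295,000 each.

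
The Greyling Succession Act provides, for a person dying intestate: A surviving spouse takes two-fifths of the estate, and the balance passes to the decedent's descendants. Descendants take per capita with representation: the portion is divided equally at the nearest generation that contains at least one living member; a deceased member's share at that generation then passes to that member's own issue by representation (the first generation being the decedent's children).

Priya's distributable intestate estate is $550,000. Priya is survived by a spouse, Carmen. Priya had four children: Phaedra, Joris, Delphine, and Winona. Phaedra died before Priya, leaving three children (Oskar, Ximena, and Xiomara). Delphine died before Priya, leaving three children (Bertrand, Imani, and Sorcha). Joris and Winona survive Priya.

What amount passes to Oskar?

Carmen takes two-fifths of $550,000 = $220,000. The remaining $330,000 passes to the descendants.
The descendants' portion ($330,000) is divided into 4 shares of $82,500: Joris and Winona each take $82,500; Phaedra's $82,500 share passes to Phaedra's issue; Delphine's $82,500 share passes to Delphine's issue.
Phaedra's share ($82,500) is divided into 3 shares of $27,500: Oskar, Ximena, and Xiomara each take $27,500.
Delphine's share ($82,500) is divided into 3 shares of $27,500: Bertrand, Imani, and Sorcha each take $27,500.

Oskar receives $27,500.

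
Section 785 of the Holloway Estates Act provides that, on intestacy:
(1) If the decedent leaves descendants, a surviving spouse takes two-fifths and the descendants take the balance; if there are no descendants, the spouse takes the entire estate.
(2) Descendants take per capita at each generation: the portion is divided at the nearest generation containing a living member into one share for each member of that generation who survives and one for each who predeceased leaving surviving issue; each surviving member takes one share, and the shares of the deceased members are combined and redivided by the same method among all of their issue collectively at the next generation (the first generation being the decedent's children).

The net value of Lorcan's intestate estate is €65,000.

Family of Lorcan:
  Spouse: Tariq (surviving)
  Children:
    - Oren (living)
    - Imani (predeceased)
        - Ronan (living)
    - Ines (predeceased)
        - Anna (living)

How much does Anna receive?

Anna receives €13,000.

Tariq takes two-fifths of €65,000 = €26,000. The remaining €39,000 passes to the descendants.
The descendants' portion (€39,000) is divided at the children's generation into 3 shares of €13,000. Oren takes €13,000. The 2 shares of the deceased (Imani and Ines) are combined into a pool of €26,000.
That pool (€26,000) is divided at the grandchildren's generation equally among Ronan and Anna: €13,000 each.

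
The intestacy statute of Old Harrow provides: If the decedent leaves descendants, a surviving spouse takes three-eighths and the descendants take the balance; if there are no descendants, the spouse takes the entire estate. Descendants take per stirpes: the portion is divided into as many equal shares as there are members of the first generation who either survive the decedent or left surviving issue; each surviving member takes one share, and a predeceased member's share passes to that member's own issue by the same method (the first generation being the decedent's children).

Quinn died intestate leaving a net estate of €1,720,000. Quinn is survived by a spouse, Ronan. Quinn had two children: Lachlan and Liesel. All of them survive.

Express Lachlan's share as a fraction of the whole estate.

Lachlan receives 5/16 of the estate.

Ronan takes three-eighths of €1,720,000 = €645,000. The remaining €1,075,000 passes to the descendants.
The descendants' portion (€1,075,000) is divided into 2 shares of €537,500: Lachlan and Liesel each take €537,500.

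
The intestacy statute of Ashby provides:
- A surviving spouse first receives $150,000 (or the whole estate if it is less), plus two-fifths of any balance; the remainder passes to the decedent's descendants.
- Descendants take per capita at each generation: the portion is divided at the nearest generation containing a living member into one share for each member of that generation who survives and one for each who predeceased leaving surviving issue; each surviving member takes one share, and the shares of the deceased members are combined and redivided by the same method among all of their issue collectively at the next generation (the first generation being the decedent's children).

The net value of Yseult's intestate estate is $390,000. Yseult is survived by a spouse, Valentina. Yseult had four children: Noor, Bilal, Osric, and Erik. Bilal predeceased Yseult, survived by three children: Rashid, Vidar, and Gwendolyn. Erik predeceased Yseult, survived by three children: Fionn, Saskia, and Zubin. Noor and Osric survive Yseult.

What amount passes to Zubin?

Valentina first takes $150,000, leaving a balance of $240,000. Valentina then takes two-fifths of the balance ($96,000), for a total of $246,000. The remaining $144,000 passes to the descendants.
The descendants' portion ($144,000) is divided at the children's generation into 4 shares of $36,000. Noor and Osric each take $36,000. The 2 shares of the deceased (Bilal and Erik) are combined into a pool of $72,000.
That pool ($72,000) is divided at the grandchildren's generation equally among Rashid, Vidar, Gwendolyn, Fionn, Saskia, and Zubin: $12,000 each.

Zubin receives $12,000.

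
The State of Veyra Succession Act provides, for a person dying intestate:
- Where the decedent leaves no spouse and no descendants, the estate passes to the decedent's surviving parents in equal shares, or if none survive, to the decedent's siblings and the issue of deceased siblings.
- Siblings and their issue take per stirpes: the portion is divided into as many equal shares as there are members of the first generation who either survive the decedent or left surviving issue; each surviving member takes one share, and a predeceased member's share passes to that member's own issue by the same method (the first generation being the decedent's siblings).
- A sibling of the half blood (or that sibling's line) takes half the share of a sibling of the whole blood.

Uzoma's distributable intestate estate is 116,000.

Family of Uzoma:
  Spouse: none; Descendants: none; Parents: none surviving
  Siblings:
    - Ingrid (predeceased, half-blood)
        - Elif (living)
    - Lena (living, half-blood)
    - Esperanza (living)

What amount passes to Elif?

Elif receives 29,000.

The entire 116,000 passes to the siblings and their issue.
Counting each half-blood sibling's line as half a unit, there are 2 units in 116,000, so one unit is 58,000. Whole-blood lines (Esperanza) take 58,000 each; half-blood lines (Ingrid and Lena) take 29,000 each.
Ingrid's share (29,000) passes entirely to Elif.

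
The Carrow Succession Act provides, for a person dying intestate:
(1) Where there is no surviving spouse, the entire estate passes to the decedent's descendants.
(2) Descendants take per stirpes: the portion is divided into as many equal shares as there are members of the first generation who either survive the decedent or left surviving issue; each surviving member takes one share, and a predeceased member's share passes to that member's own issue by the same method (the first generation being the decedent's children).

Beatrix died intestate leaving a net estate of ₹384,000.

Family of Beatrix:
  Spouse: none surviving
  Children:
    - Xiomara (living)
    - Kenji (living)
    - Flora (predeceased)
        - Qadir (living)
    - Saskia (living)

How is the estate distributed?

Xiomara: ₹96,000; Kenji: ₹96,000; Qadir: ₹96,000; Saskia: ₹96,000

The entire ₹384,000 passes to the descendants.
That amount (₹384,000) is divided into 4 shares of ₹96,000: Xiomara, Kenji, and Saskia each take ₹96,000; Flora's ₹96,000 share passes to Flora's issue.
Flora's share (₹96,000) passes entirely to Qadir.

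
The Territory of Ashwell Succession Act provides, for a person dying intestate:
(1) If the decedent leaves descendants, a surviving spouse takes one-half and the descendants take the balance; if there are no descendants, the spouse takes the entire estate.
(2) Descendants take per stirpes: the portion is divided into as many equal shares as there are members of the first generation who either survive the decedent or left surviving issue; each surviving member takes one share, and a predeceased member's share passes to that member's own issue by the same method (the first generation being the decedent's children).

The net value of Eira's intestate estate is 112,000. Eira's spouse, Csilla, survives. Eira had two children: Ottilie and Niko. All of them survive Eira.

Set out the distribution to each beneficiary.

Csilla takes one-half of 112,000 = 56,000. The remaining 56,000 passes to the descendants.
The descendants' portion (56,000) is divided into 2 shares of 28,000: Ottilie and Niko each take 28,000.

Csilla: 56,000; Ottilie: 28,000; Niko: 28,000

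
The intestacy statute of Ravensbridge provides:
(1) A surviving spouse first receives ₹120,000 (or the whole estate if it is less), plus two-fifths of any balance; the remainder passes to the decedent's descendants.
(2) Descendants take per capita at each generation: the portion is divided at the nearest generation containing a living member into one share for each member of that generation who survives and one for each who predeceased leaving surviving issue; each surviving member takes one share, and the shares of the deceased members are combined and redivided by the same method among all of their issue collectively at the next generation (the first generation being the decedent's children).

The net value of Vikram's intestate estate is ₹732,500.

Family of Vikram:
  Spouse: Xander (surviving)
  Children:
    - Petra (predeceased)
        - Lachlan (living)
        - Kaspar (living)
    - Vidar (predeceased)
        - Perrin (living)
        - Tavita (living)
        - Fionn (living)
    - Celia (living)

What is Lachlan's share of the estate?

Lachlan receives ₹49,000.

Xander first takes ₹120,000, leaving a balance of ₹612,500. Xander then takes two-fifths of the balance (₹245,000), for a total of ₹365,000. The remaining ₹367,500 passes to the descendants.
The descendants' portion (₹367,500) is divided at the children's generation into 3 shares of ₹122,500. Celia takes ₹122,500. The 2 shares of the deceased (Petra and Vidar) are combined into a pool of ₹245,000.
That pool (₹245,000) is divided at the grandchildren's generation equally among Lachlan, Kaspar, Perrin, Tavita, and Fionn: ₹49,000 each.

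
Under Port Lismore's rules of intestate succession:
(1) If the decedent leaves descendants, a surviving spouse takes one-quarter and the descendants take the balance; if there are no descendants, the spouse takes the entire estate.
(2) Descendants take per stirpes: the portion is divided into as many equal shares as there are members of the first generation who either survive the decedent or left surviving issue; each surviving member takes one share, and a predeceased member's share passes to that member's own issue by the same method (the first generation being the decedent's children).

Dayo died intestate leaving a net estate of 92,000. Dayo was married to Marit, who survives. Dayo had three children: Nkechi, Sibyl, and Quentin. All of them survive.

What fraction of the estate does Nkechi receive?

Nkechi receives 1/4 of the estate.

Marit takes one-quarter of 92,000 = 23,000. The remaining 69,000 passes to the descendants.
The descendants' portion (69,000) is divided into 3 shares of 23,000: Nkechi, Sibyl, and Quentin each take 23,000.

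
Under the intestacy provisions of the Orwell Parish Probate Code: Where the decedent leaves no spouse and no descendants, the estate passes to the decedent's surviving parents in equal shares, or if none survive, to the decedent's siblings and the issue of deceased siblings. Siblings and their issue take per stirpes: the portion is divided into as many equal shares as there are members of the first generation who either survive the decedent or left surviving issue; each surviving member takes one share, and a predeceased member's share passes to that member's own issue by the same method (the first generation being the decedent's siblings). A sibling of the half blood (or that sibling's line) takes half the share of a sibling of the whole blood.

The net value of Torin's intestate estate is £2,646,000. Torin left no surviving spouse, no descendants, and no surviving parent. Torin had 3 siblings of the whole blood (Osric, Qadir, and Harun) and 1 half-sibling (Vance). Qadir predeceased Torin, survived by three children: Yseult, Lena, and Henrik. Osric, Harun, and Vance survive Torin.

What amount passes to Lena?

Lena receives £252,000.

The entire £2,646,000 passes to the siblings and their issue.
Counting each half-blood sibling's line as half a unit, there are 7/2 units in £2,646,000, so one unit is £756,000. Whole-blood lines (Osric, Qadir, and Harun) take £756,000 each; half-blood lines (Vance) take £378,000 each.
Qadir's share (£756,000) is divided into 3 shares of £252,000: Yseult, Lena, and Henrik each take £252,000.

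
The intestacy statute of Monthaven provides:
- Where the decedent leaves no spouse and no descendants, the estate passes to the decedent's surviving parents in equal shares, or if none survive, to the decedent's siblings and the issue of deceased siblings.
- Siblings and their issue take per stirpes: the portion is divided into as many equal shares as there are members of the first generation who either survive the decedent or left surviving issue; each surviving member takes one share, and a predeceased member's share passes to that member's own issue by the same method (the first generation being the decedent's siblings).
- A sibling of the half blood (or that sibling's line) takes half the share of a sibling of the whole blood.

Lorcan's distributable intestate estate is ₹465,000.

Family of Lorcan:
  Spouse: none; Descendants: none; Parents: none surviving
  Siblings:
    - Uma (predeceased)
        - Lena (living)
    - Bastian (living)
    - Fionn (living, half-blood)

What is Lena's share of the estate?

Lena receives ₹186,000.

The entire ₹465,000 passes to the siblings and their issue.
Counting each half-blood sibling's line as half a unit, there are 5/2 units in ₹465,000, so one unit is ₹186,000. Whole-blood lines (Uma and Bastian) take ₹186,000 each; half-blood lines (Fionn) take ₹93,000 each.
Uma's share (₹186,000) passes entirely to Lena.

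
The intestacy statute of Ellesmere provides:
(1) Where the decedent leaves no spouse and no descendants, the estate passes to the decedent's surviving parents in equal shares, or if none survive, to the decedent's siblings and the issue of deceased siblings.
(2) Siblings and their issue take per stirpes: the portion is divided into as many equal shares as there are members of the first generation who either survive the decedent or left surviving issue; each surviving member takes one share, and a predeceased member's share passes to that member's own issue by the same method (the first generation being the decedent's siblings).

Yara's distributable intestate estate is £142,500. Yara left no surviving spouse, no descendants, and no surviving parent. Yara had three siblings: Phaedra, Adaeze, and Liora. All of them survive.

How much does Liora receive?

Liora receives £47,500.

The entire £142,500 passes to the siblings and their issue.
That amount (£142,500) is divided into 3 shares of £47,500: Phaedra, Adaeze, and Liora each take £47,500.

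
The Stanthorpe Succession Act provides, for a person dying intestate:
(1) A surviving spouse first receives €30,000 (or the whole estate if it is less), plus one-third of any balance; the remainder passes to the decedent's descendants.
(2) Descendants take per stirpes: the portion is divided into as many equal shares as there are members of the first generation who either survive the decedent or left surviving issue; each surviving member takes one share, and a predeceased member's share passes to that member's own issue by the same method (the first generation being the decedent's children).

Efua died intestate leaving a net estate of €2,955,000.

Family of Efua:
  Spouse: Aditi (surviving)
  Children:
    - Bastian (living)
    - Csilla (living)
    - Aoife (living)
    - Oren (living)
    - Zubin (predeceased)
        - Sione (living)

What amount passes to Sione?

Sione receives €390,000.

Aditi first takes €30,000, leaving a balance of €2,925,000. Aditi then takes one-third of the balance (€975,000), for a total of €1,005,000. The remaining €1,950,000 passes to the descendants.
The descendants' portion (€1,950,000) is divided into 5 shares of €390,000: Bastian, Csilla, Aoife, and Oren each take €390,000; Zubin's €390,000 share passes to Zubin's issue.
Zubin's share (€390,000) passes entirely to Sione.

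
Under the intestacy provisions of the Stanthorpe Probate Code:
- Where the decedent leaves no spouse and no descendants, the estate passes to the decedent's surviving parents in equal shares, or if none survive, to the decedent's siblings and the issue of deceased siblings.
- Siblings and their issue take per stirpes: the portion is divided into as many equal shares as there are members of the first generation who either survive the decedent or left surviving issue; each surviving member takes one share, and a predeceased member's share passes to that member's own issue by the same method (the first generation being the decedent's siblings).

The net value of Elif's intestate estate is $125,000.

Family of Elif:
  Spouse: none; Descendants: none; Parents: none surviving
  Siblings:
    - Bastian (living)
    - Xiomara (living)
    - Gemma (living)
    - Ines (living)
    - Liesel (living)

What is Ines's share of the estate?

Ines receives $25,000.

The entire $125,000 passes to the siblings and their issue.
That amount ($125,000) is divided into 5 shares of $25,000: Bastian, Xiomara, Gemma, Ines, and Liesel each take $25,000.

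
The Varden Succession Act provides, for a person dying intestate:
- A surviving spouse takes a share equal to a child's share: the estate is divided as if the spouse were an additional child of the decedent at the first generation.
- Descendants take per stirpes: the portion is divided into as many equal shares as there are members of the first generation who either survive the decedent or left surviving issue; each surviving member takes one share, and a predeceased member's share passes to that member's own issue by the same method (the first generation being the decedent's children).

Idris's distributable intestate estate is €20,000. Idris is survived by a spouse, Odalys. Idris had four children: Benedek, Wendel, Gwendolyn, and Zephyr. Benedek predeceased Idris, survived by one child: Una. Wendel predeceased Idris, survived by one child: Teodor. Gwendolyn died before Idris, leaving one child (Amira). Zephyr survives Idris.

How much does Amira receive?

The spouse counts as an additional share at the children's level, so there are 5 primary shares of €4,000. Odalys takes one such share (€4,000).
The children's combined portion (€16,000) is divided into 4 shares of €4,000: Zephyr takes €4,000; Benedek's €4,000 share passes to Benedek's issue; Wendel's €4,000 share passes to Wendel's issue; Gwendolyn's €4,000 share passes to Gwendolyn's issue.
Benedek's share (€4,000) passes entirely to Una.
Wendel's share (€4,000) passes entirely to Teodor.
Gwendolyn's share (€4,000) passes entirely to Amira.

Amira receives €4,000.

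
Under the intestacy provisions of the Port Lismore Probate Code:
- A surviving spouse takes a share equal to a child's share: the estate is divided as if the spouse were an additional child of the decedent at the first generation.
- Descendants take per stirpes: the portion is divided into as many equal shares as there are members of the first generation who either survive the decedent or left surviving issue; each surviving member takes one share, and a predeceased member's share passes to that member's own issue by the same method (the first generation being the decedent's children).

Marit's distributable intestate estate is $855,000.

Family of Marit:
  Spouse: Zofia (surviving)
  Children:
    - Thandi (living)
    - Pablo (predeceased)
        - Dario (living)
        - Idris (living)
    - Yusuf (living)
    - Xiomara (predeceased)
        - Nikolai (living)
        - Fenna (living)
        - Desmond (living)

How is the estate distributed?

Zofia: $171,000; Thandi: $171,000; Dario: $85,500; Idris: $85,500; Yusuf: $171,000; Nikolai: $57,000; Fenna: $57,000; Desmond: $57,000

The spouse counts as an additional share at the children's level, so there are 5 primary shares of $171,000. Zofia takes one such share ($171,000).
The children's combined portion ($684,000) is divided into 4 shares of $171,000: Thandi and Yusuf each take $171,000; Pablo's $171,000 share passes to Pablo's issue; Xiomara's $171,000 share passes to Xiomara's issue.
Pablo's share ($171,000) is divided into 2 shares of $85,500: Dario and Idris each take $85,500.
Xiomara's share ($171,000) is divided into 3 shares of $57,000: Nikolai, Fenna, and Desmond each take $57,000.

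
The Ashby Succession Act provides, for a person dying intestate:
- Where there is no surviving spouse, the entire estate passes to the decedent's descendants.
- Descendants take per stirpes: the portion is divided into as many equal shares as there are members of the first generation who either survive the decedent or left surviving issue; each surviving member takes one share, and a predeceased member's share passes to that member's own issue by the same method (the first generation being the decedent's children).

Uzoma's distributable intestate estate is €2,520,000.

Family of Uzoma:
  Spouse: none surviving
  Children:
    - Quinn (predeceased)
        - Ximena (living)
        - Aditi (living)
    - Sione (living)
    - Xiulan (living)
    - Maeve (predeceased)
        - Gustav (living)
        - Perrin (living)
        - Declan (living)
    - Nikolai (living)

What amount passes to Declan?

The entire €2,520,000 passes to the descendants.
That amount (€2,520,000) is divided into 5 shares of €504,000: Sione, Xiulan, and Nikolai each take €504,000; Quinn's €504,000 share passes to Quinn's issue; Maeve's €504,000 share passes to Maeve's issue.
Quinn's share (€504,000) is divided into 2 shares of €252,000: Ximena and Aditi each take €252,000.
Maeve's share (€504,000) is divided into 3 shares of €168,000: Gustav, Perrin, and Declan each take €168,000.

Declan receives €168,000.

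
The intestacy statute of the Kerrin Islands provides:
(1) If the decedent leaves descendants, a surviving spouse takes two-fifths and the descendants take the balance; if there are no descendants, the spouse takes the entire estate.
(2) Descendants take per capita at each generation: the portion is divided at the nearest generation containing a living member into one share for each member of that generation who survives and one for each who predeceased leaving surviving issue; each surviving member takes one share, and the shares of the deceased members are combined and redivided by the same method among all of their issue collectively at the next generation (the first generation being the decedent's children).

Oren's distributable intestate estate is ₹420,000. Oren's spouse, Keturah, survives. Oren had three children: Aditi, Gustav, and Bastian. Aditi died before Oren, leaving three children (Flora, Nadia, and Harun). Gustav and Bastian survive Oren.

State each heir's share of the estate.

Keturah: ₹168,000; Flora: ₹28,000; Nadia: ₹28,000; Harun: ₹28,000; Gustav: ₹84,000; Bastian: ₹84,000

Keturah takes two-fifths of ₹420,000 = ₹168,000. The remaining ₹252,000 passes to the descendants.
The descendants' portion (₹252,000) is divided at the children's generation into 3 shares of ₹84,000. Gustav and Bastian each take ₹84,000. The remaining share for the deceased Aditi (₹84,000) is carried to the next generation.
That pool (₹84,000) is divided at the grandchildren's generation equally among Flora, Nadia, and Harun: ₹28,000 each.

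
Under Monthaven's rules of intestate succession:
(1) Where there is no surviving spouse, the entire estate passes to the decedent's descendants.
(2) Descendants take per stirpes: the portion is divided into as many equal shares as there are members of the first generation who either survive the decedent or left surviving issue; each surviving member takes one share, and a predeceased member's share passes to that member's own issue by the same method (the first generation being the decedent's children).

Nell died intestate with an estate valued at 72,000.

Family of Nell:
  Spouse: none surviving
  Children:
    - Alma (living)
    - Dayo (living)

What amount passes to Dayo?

Dayo receives 36,000.

The entire 72,000 passes to the descendants.
That amount (72,000) is divided into 2 shares of 36,000: Alma and Dayo each take 36,000.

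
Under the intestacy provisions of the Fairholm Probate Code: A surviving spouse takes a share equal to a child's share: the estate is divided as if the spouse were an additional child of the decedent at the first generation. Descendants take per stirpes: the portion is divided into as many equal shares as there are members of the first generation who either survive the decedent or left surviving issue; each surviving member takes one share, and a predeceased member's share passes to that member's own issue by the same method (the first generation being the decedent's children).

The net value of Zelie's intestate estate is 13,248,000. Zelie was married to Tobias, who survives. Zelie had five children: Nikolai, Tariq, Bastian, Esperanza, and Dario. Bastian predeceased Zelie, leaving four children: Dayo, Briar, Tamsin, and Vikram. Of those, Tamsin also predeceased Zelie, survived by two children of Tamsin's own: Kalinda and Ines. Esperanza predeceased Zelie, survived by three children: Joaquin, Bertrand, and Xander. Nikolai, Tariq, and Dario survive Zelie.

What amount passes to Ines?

The spouse counts as an additional share at the children's level, so there are 6 primary shares of 2,208,000. Tobias takes one such share (2,208,000).
The children's combined portion (11,040,000) is divided into 5 shares of 2,208,000: Nikolai, Tariq, and Dario each take 2,208,000; Bastian's 2,208,000 share passes to Bastian's issue; Esperanza's 2,208,000 share passes to Esperanza's issue.
Bastian's share (2,208,000) is divided into 4 shares of 552,000: Dayo, Briar, and Vikram each take 552,000; Tamsin's 552,000 share passes to Tamsin's issue.
Tamsin's share (552,000) is divided into 2 shares of 276,000: Kalinda and Ines each take 276,000.
Esperanza's share (2,208,000) is divided into 3 shares of 736,000: Joaquin, Bertrand, and Xander each take 736,000.

Ines receives 276,000.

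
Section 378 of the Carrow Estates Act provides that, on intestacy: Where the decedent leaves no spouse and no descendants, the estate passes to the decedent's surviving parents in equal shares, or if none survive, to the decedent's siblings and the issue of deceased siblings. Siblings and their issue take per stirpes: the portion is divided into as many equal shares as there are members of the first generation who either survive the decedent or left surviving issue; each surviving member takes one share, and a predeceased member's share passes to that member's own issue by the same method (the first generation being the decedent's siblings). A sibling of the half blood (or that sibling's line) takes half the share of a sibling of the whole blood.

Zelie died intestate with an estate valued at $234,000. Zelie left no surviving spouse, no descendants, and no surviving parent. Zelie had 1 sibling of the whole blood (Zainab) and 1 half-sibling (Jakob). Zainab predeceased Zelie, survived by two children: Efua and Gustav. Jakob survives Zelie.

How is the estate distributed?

Jakob: $78,000; Efua: $78,000; Gustav: $78,000

The entire $234,000 passes to the siblings and their issue.
Counting each half-blood sibling's line as half a unit, there are 3/2 units in $234,000, so one unit is $156,000. Whole-blood lines (Zainab) take $156,000 each; half-blood lines (Jakob) take $78,000 each.
Zainab's share ($156,000) is divided into 2 shares of $78,000: Efua and Gustav each take $78,000.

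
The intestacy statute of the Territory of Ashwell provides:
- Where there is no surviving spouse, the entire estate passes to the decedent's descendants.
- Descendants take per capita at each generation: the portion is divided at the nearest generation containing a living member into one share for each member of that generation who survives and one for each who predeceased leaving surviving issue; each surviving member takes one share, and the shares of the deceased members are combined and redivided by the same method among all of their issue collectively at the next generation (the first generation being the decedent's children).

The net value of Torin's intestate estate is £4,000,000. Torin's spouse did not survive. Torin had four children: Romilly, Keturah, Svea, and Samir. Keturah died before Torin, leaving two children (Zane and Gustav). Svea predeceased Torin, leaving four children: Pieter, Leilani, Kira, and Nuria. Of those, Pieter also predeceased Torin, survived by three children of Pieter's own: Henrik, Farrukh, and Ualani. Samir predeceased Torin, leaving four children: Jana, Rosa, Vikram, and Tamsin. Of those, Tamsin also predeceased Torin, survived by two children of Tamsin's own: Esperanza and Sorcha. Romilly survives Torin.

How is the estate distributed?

The entire £4,000,000 passes to the descendants.
That amount (£4,000,000) is divided at the children's generation into 4 shares of £1,000,000. Romilly takes £1,000,000. The 3 shares of the deceased (Keturah, Svea, and Samir) are combined into a pool of £3,000,000.
That pool (£3,000,000) is divided at the grandchildren's generation into 10 shares of £300,000. Zane, Gustav, Leilani, Kira, Nuria, Jana, Rosa, and Vikram each take £300,000. The 2 shares of the deceased (Pieter and Tamsin) are combined into a pool of £600,000.
That pool (£600,000) is divided at the great-grandchildren's generation equally among Henrik, Farrukh, Ualani, Esperanza, and Sorcha: £120,000 each.

Romilly: £1,000,000; Zane: £300,000; Gustav: £300,000; Henrik: £120,000; Farrukh: £120,000; Ualani: £120,000; Leilani: £300,000; Kira: £300,000; Nuria: £300,000; Jana: £300,000; Rosa: £300,000; Vikram: £300,000; Esperanza: £120,000; Sorcha: £120,000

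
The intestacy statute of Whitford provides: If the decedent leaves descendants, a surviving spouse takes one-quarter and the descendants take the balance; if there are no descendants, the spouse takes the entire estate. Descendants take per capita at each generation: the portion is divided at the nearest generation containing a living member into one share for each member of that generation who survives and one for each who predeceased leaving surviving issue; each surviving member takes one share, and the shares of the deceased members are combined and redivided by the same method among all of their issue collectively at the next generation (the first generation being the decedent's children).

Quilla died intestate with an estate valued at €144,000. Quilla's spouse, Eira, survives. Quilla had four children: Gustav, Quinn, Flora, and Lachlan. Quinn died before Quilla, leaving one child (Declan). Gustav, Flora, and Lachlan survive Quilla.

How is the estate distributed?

Eira: €36,000; Gustav: €27,000; Declan: €27,000; Flora: €27,000; Lachlan: €27,000

Eira takes one-quarter of €144,000 = €36,000. The remaining €108,000 passes to the descendants.
The descendants' portion (€108,000) is divided at the children's generation into 4 shares of €27,000. Gustav, Flora, and Lachlan each take €27,000. The remaining share for the deceased Quinn (€27,000) is carried to the next generation.
That pool (€27,000) passes entirely to Declan, the sole taker at the grandchildren's generation.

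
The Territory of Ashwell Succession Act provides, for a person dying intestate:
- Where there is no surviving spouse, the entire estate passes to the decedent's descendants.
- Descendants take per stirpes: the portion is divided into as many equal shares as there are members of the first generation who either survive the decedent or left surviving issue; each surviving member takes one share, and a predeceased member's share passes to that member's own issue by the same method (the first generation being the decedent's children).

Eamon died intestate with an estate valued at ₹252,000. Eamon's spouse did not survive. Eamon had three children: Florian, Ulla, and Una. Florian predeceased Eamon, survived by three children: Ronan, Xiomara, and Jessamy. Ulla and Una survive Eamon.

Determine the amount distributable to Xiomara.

Xiomara receives ₹28,000.

The entire ₹252,000 passes to the descendants.
That amount (₹252,000) is divided into 3 shares of ₹84,000: Ulla and Una each take ₹84,000; Florian's ₹84,000 share passes to Florian's issue.
Florian's share (₹84,000) is divided into 3 shares of ₹28,000: Ronan, Xiomara, and Jessamy each take ₹28,000.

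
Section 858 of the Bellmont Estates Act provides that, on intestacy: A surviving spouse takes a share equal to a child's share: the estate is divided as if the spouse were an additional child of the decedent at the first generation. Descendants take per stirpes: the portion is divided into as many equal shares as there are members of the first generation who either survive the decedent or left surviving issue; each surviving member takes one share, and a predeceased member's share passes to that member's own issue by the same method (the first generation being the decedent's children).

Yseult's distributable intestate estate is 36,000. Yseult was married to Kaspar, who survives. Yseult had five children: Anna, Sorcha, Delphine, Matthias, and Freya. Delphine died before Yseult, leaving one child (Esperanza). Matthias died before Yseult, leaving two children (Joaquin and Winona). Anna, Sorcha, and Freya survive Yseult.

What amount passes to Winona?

Winona receives 3,000.

The spouse counts as an additional share at the children's level, so there are 6 primary shares of 6,000. Kaspar takes one such share (6,000).
The children's combined portion (30,000) is divided into 5 shares of 6,000: Anna, Sorcha, and Freya each take 6,000; Delphine's 6,000 share passes to Delphine's issue; Matthias's 6,000 share passes to Matthias's issue.
Delphine's share (6,000) passes entirely to Esperanza.
Matthias's share (6,000) is divided into 2 shares of 3,000: Joaquin and Winona each take 3,000.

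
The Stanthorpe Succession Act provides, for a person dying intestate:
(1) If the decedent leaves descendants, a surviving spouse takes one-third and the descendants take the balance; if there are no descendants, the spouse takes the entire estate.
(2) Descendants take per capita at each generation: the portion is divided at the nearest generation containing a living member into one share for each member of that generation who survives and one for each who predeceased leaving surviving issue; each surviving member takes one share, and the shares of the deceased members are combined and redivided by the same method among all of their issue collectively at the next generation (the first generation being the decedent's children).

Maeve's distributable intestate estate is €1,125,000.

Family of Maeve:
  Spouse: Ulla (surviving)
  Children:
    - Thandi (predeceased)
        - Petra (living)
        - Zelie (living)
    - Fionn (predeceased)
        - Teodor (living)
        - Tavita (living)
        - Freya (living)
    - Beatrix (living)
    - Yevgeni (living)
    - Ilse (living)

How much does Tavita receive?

Tavita receives €60,000.

Ulla takes one-third of €1,125,000 = €375,000. The remaining €750,000 passes to the descendants.
The descendants' portion (€750,000) is divided at the children's generation into 5 shares of €150,000. Beatrix, Yevgeni, and Ilse each take €150,000. The 2 shares of the deceased (Thandi and Fionn) are combined into a pool of €300,000.
That pool (€300,000) is divided at the grandchildren's generation equally among Petra, Zelie, Teodor, Tavita, and Freya: €60,000 each.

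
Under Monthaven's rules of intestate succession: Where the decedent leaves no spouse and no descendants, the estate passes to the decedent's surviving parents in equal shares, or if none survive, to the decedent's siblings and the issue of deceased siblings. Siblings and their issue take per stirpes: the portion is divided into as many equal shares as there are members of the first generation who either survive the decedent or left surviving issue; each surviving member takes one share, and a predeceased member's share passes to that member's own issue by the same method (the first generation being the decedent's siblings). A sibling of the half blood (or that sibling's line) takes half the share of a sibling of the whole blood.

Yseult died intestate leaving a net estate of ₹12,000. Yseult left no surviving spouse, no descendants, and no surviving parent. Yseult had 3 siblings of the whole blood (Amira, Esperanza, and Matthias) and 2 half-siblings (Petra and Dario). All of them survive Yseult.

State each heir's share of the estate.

The entire ₹12,000 passes to the siblings and their issue.
Counting each half-blood sibling's line as half a unit, there are 4 units in ₹12,000, so one unit is ₹3,000. Whole-blood lines (Amira, Esperanza, and Matthias) take ₹3,000 each; half-blood lines (Petra and Dario) take ₹1,500 each.

Petra: ₹1,500; Dario: ₹1,500; Amira: ₹3,000; Esperanza: ₹3,000; Matthias: ₹3,000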